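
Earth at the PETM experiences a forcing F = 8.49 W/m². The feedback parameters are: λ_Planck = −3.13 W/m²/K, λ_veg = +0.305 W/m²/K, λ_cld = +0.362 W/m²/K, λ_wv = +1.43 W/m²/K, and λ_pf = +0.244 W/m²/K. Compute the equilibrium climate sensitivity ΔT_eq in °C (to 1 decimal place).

10.8 °C

Net feedback parameter λ = (−3.13) + (+0.305) + (+0.362) + (+1.43) + (+0.244) = -0.789 W/m²/K.
ΔT = −F/λ = −8.49/(-0.789) = 10.8 °C.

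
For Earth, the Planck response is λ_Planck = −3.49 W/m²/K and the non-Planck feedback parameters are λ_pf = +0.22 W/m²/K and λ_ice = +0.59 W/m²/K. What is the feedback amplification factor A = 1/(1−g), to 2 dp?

Convert to gains: g_pf = 0.22/3.49 = 0.06304; g_ice = 0.59/3.49 = 0.1691.
Total gain g = 0.23214.
A = 1/(1 − 0.23214) = 1.30.

1.30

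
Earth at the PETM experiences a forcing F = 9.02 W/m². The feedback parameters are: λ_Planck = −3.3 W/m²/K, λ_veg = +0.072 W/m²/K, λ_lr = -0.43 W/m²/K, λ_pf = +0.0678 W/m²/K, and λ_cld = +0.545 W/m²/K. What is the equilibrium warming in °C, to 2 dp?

Net feedback parameter λ = (−3.3) + (+0.072) + (-0.43) + (+0.0678) + (+0.545) = -3.0452 W/m²/K.
ΔT = −F/λ = −9.02/(-3.0452) = 2.96 °C.

2.96 °C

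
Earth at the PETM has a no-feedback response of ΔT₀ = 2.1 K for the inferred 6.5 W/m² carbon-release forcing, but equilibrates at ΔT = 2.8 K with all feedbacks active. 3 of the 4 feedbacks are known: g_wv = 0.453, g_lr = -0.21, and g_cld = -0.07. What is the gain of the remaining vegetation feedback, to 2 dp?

Amplification A = ΔT/ΔT₀ = 2.8/2.1 = 1.333.
Total gain g = 1 − 1/A = 1 − 1/1.333 = 0.2498.
Known gains sum to 0.453 − 0.21 − 0.07 = 0.173.
g_veg = 0.2498 − 0.173 = 0.08.

0.08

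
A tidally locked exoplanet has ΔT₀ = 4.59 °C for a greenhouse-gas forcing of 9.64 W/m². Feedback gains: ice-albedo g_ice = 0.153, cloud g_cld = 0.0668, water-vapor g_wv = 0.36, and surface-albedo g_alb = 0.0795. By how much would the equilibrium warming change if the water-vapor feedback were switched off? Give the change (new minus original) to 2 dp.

-6.92 °C

Original: g = 0.6593, ΔT = 4.59/(1−0.6593) = 13.4723 °C.
Without water-vapor: g' = 0.2993, ΔT' = 4.59/(1−0.2993) = 6.5506 °C.
Change = 6.5506 − 13.4723 = -6.92 °C.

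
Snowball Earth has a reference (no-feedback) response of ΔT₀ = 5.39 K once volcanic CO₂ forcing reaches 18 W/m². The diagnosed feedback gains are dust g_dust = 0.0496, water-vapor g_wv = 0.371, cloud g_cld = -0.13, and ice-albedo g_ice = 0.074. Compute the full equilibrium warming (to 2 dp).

Total gain g = 0.0496 + 0.371 − 0.13 + 0.074 = 0.3646.
Amplification A = 1/(1 − 0.3646) = 1.574.
ΔT = 5.39 × 1.574 = 8.48 K.

8.48 K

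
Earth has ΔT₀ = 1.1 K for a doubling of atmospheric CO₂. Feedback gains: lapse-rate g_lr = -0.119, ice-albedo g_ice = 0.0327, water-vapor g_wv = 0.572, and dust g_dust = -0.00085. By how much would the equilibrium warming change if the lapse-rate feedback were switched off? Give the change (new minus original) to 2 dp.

Original: g = 0.48485, ΔT = 1.1/(1−0.48485) = 2.1353 K.
Without lapse-rate: g' = 0.60385, ΔT' = 1.1/(1−0.60385) = 2.7767 K.
Change = 2.7767 − 2.1353 = 0.64 K.

0.64 K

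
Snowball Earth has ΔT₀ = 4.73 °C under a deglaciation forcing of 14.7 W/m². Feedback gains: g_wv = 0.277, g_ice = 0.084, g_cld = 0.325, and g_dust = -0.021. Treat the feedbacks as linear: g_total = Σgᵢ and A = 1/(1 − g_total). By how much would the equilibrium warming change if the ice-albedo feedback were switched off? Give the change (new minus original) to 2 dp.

-2.83 °C

Original: g = 0.665, ΔT = 4.73/(1−0.665) = 14.1194 °C.
Without ice-albedo: g' = 0.581, ΔT' = 4.73/(1−0.581) = 11.2888 °C.
Change = 11.2888 − 14.1194 = -2.83 °C.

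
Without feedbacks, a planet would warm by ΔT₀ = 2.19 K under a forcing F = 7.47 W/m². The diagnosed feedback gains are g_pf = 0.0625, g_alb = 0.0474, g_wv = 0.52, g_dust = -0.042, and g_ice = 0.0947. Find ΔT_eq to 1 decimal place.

Total gain g = 0.0625 + 0.0474 + 0.52 − 0.042 + 0.0947 = 0.6826.
Amplification A = 1/(1 − 0.6826) = 3.151.
ΔT = 2.19 × 3.151 = 6.9 K.

6.9 K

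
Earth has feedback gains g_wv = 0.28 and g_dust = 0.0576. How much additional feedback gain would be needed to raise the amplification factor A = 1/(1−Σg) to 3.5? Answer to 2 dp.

0.38

Current total gain = 0.3376.
Target gain for A = 3.5: g* = 1 − 1/3.5 = 0.7143.
Additional gain needed = 0.7143 − 0.3376 = 0.38.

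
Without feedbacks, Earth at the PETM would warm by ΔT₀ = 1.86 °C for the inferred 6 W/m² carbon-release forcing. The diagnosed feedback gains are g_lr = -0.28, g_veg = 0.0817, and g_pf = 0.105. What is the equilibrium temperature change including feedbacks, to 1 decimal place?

1.7 °C

Total gain g = -0.28 + 0.0817 + 0.105 = -0.0933.
Amplification A = 1/(1 + 0.0933) = 0.9147.
ΔT = 1.86 × 0.9147 = 1.7 °C.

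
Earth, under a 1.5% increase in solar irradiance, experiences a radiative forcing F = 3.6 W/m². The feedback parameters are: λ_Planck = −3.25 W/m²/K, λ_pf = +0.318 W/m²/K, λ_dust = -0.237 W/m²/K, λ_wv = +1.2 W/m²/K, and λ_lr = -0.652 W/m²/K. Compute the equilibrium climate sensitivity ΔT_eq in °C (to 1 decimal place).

1.4 °C

Net feedback parameter λ = (−3.25) + (+0.318) + (-0.237) + (+1.2) + (-0.652) = -2.621 W/m²/K.
ΔT = −F/λ = −3.6/(-2.621) = 1.4 °C.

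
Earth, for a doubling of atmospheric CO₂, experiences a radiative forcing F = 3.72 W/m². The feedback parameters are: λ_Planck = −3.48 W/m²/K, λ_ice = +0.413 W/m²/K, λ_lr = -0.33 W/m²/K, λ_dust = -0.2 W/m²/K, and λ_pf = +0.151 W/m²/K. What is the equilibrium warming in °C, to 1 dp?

1.1 °C

Net feedback parameter λ = (−3.48) + (+0.413) + (-0.33) + (-0.2) + (+0.151) = -3.446 W/m²/K.
ΔT = −F/λ = −3.72/(-3.446) = 1.1 °C.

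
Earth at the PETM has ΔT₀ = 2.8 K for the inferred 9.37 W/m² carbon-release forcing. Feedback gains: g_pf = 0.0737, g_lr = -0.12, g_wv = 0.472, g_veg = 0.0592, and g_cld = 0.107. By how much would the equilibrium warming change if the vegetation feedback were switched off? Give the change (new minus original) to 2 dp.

Original: g = 0.5919, ΔT = 2.8/(1−0.5919) = 6.8611 K.
Without vegetation: g' = 0.5327, ΔT' = 2.8/(1−0.5327) = 5.9919 K.
Change = 5.9919 − 6.8611 = -0.87 K.

-0.87 K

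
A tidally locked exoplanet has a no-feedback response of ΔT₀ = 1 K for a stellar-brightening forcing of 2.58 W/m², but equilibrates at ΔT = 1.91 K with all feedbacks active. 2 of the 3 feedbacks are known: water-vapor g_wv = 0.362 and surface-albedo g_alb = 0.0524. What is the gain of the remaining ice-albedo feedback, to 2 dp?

0.06

Amplification A = ΔT/ΔT₀ = 1.91/1 = 1.91.
Total gain g = 1 − 1/A = 1 − 1/1.91 = 0.4764.
Known gains sum to 0.362 + 0.0524 = 0.4144.
g_ice = 0.4764 − 0.4144 = 0.06.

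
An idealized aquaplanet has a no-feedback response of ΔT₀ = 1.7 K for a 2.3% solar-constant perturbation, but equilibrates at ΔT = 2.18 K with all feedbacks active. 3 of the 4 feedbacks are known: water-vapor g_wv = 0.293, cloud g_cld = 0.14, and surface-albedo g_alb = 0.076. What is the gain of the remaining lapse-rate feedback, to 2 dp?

-0.29

Amplification A = ΔT/ΔT₀ = 2.18/1.7 = 1.282.
Total gain g = 1 − 1/A = 1 − 1/1.282 = 0.22.
Known gains sum to 0.293 + 0.14 + 0.076 = 0.509.
g_lr = 0.22 − 0.509 = -0.29.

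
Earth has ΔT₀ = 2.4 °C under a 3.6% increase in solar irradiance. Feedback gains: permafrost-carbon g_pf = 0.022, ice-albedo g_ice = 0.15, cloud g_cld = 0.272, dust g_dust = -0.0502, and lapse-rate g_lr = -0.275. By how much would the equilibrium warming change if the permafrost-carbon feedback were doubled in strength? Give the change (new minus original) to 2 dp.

Original: g = 0.1188, ΔT = 2.4/(1−0.1188) = 2.7236 °C.
With doubled permafrost-carbon: g' = 0.1408, ΔT' = 2.4/(1−0.1408) = 2.7933 °C.
Change = 2.7933 − 2.7236 = 0.07 °C.

0.07 °C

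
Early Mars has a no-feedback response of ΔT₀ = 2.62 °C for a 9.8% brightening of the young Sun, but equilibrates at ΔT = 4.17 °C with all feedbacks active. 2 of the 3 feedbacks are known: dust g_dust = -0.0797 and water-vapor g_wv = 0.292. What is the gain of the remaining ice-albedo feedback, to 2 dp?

0.16

Amplification A = ΔT/ΔT₀ = 4.17/2.62 = 1.592.
Total gain g = 1 − 1/A = 1 − 1/1.592 = 0.3719.
Known gains sum to -0.0797 + 0.292 = 0.2123.
g_ice = 0.3719 − 0.2123 = 0.16.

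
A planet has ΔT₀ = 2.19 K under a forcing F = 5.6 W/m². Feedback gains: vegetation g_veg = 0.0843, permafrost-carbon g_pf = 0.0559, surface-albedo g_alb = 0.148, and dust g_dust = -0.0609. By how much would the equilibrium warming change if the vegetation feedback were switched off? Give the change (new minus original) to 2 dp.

-0.28 K

Original: g = 0.2273, ΔT = 2.19/(1−0.2273) = 2.8342 K.
Without vegetation: g' = 0.143, ΔT' = 2.19/(1−0.143) = 2.5554 K.
Change = 2.5554 − 2.8342 = -0.28 K.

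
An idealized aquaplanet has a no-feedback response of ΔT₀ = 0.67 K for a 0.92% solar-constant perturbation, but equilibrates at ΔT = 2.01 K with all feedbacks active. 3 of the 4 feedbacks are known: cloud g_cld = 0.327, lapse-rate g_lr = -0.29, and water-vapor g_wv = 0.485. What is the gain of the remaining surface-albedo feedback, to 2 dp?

Amplification A = ΔT/ΔT₀ = 2.01/0.67 = 3.
Total gain g = 1 − 1/A = 1 − 1/3 = 0.6667.
Known gains sum to 0.327 − 0.29 + 0.485 = 0.522.
g_alb = 0.6667 − 0.522 = 0.14.

0.14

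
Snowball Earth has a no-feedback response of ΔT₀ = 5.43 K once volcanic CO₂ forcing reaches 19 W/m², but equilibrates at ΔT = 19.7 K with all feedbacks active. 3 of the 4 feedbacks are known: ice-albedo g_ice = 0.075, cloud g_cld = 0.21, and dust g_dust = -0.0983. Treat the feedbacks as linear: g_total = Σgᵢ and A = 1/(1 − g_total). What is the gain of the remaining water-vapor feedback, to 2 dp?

Amplification A = ΔT/ΔT₀ = 19.7/5.43 = 3.628.
Total gain g = 1 − 1/A = 1 − 1/3.628 = 0.7244.
Known gains sum to 0.075 + 0.21 − 0.0983 = 0.1867.
g_wv = 0.7244 − 0.1867 = 0.54.

0.54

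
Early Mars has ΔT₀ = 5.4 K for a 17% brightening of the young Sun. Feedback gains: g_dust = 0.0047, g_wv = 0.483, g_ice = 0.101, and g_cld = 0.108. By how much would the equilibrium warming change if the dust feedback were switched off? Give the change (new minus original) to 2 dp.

-0.27 K

Original: g = 0.6967, ΔT = 5.4/(1−0.6967) = 17.8042 K.
Without dust: g' = 0.692, ΔT' = 5.4/(1−0.692) = 17.5325 K.
Change = 17.5325 − 17.8042 = -0.27 K.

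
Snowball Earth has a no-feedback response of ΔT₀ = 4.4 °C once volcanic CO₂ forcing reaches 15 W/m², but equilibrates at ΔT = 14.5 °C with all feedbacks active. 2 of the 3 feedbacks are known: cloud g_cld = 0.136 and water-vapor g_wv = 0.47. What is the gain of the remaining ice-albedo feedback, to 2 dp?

Amplification A = ΔT/ΔT₀ = 14.5/4.4 = 3.295.
Total gain g = 1 − 1/A = 1 − 1/3.295 = 0.6965.
Known gains sum to 0.136 + 0.47 = 0.606.
g_ice = 0.6965 − 0.606 = 0.09.

0.09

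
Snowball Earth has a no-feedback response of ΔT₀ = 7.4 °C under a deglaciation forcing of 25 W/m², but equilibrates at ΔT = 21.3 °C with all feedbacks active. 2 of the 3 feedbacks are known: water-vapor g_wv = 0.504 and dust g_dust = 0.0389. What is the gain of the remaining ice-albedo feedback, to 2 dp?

0.11

Amplification A = ΔT/ΔT₀ = 21.3/7.4 = 2.878.
Total gain g = 1 − 1/A = 1 − 1/2.878 = 0.6525.
Known gains sum to 0.504 + 0.0389 = 0.5429.
g_ice = 0.6525 − 0.5429 = 0.11.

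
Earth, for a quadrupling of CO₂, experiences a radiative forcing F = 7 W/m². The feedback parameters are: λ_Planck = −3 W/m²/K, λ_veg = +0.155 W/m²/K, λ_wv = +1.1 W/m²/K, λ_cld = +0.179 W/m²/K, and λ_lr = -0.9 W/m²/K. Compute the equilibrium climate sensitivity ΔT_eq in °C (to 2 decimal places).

Net feedback parameter λ = (−3) + (+0.155) + (+1.1) + (+0.179) + (-0.9) = -2.466 W/m²/K.
ΔT = −F/λ = −7/(-2.466) = 2.84 °C.

2.84 °C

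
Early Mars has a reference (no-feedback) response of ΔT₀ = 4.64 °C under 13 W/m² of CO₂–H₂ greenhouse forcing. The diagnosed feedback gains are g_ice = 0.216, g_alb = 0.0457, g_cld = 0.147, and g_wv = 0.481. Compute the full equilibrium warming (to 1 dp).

42.1 °C

Total gain g = 0.216 + 0.0457 + 0.147 + 0.481 = 0.8897.
Amplification A = 1/(1 − 0.8897) = 9.066.
ΔT = 4.64 × 9.066 = 42.1 °C.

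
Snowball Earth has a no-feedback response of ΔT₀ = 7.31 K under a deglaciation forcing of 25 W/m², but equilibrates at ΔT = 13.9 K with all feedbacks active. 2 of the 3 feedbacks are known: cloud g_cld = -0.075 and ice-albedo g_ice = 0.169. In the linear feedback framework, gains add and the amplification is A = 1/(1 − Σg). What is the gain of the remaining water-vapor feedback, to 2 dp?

0.38

Amplification A = ΔT/ΔT₀ = 13.9/7.31 = 1.902.
Total gain g = 1 − 1/A = 1 − 1/1.902 = 0.4742.
Known gains sum to -0.075 + 0.169 = 0.094.
g_wv = 0.4742 − 0.094 = 0.38.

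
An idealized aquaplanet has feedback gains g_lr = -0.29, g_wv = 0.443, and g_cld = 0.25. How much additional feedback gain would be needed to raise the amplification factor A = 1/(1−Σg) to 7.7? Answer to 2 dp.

Current total gain = 0.403.
Target gain for A = 7.7: g* = 1 − 1/7.7 = 0.8701.
Additional gain needed = 0.8701 − 0.403 = 0.47.

0.47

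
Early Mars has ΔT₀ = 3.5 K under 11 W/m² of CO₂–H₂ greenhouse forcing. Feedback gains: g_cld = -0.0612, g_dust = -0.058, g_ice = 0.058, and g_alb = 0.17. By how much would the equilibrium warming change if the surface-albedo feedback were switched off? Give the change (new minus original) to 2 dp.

-0.63 K

Original: g = 0.1088, ΔT = 3.5/(1−0.1088) = 3.9273 K.
Without surface-albedo: g' = -0.0612, ΔT' = 3.5/(1+0.0612) = 3.2982 K.
Change = 3.2982 − 3.9273 = -0.63 K.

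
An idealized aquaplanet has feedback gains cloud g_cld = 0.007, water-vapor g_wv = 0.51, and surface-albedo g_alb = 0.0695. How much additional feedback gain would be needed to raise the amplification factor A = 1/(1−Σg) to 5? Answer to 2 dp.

0.21

Current total gain = 0.5865.
Target gain for A = 5: g* = 1 − 1/5 = 0.8.
Additional gain needed = 0.8 − 0.5865 = 0.21.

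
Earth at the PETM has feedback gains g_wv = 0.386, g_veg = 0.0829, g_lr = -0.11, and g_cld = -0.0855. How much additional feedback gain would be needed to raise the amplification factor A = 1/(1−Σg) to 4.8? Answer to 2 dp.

Current total gain = 0.2734.
Target gain for A = 4.8: g* = 1 − 1/4.8 = 0.7917.
Additional gain needed = 0.7917 − 0.2734 = 0.52.

0.52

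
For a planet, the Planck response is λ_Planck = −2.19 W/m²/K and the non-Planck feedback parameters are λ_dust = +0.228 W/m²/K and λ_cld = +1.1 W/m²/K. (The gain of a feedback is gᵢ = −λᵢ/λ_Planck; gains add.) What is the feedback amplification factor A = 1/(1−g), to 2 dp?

Convert to gains: g_dust = 0.228/2.19 = 0.1041; g_cld = 1.1/2.19 = 0.5023.
Total gain g = 0.6064.
A = 1/(1 − 0.6064) = 2.54.

2.54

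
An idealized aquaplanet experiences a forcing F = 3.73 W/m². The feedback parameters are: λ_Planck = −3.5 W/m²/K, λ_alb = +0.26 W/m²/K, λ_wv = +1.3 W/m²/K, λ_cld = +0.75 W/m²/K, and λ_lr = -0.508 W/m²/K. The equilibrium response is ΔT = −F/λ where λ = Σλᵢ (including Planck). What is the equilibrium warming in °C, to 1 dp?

2.2 °C

Net feedback parameter λ = (−3.5) + (+0.26) + (+1.3) + (+0.75) + (-0.508) = -1.698 W/m²/K.
ΔT = −F/λ = −3.73/(-1.698) = 2.2 °C.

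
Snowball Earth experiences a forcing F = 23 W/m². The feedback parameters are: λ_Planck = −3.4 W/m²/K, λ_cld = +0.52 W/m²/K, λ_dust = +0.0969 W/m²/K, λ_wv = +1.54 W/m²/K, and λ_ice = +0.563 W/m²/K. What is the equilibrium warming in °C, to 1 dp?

Net feedback parameter λ = (−3.4) + (+0.52) + (+0.0969) + (+1.54) + (+0.563) = -0.6801 W/m²/K.
ΔT = −F/λ = −23/(-0.6801) = 33.8 °C.

33.8 °C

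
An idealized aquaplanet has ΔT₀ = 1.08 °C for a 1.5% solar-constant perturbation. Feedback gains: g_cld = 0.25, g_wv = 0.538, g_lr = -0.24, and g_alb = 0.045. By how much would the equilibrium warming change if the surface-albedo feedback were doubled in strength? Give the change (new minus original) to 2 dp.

Original: g = 0.593, ΔT = 1.08/(1−0.593) = 2.6536 °C.
With doubled surface-albedo: g' = 0.638, ΔT' = 1.08/(1−0.638) = 2.9834 °C.
Change = 2.9834 − 2.6536 = 0.33 °C.

0.33 °C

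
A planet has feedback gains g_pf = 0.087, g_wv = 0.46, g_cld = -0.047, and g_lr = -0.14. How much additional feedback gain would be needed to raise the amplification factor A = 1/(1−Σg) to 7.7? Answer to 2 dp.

Current total gain = 0.36.
Target gain for A = 7.7: g* = 1 − 1/7.7 = 0.8701.
Additional gain needed = 0.8701 − 0.36 = 0.51.

0.51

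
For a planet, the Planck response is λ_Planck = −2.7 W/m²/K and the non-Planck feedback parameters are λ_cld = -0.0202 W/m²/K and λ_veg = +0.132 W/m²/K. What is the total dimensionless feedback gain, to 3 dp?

Convert to gains: g_cld = -0.0202/2.7 = -0.007481; g_veg = 0.132/2.7 = 0.04889.
Total gain g = 0.041409.

0.041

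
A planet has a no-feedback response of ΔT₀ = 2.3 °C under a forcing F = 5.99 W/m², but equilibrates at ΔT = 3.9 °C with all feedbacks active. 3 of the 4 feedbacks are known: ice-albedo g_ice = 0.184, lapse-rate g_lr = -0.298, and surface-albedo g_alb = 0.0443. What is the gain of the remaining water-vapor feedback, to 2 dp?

Amplification A = ΔT/ΔT₀ = 3.9/2.3 = 1.696.
Total gain g = 1 − 1/A = 1 − 1/1.696 = 0.4104.
Known gains sum to 0.184 − 0.298 + 0.0443 = -0.0697.
g_wv = 0.4104 + 0.0697 = 0.48.

0.48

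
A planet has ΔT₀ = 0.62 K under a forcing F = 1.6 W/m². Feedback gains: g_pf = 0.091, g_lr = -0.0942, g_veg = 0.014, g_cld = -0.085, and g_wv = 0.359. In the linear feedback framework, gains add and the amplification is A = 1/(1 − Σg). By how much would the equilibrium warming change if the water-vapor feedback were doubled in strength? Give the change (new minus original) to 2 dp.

0.87 K

Original: g = 0.2848, ΔT = 0.62/(1−0.2848) = 0.8669 K.
With doubled water-vapor: g' = 0.6438, ΔT' = 0.62/(1−0.6438) = 1.7406 K.
Change = 1.7406 − 0.8669 = 0.87 K.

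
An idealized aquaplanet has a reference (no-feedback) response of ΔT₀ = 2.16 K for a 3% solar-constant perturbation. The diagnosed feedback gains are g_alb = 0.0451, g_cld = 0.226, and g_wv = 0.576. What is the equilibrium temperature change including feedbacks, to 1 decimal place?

Total gain g = 0.0451 + 0.226 + 0.576 = 0.8471.
Amplification A = 1/(1 − 0.8471) = 6.54.
ΔT = 2.16 × 6.54 = 14.1 K.

14.1 K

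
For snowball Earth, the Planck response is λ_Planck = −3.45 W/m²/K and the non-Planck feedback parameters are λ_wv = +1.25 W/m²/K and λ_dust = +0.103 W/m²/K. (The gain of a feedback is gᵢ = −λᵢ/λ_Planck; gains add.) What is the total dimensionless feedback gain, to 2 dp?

0.39

Convert to gains: g_wv = 1.25/3.45 = 0.3623; g_dust = 0.103/3.45 = 0.02986.
Total gain g = 0.39216.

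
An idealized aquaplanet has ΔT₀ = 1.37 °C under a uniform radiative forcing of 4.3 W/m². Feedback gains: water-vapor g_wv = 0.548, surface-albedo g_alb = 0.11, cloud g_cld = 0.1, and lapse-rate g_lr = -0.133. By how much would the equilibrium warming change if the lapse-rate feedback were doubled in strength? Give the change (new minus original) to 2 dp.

Original: g = 0.625, ΔT = 1.37/(1−0.625) = 3.6533 °C.
With doubled lapse-rate: g' = 0.492, ΔT' = 1.37/(1−0.492) = 2.6969 °C.
Change = 2.6969 − 3.6533 = -0.96 °C.

-0.96 °C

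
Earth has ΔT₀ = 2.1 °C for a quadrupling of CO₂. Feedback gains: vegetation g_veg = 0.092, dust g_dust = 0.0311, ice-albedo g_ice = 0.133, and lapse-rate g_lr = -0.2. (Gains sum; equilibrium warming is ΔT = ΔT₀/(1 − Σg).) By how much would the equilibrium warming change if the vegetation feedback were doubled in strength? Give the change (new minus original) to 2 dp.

Original: g = 0.0561, ΔT = 2.1/(1−0.0561) = 2.2248 °C.
With doubled vegetation: g' = 0.1481, ΔT' = 2.1/(1−0.1481) = 2.4651 °C.
Change = 2.4651 − 2.2248 = 0.24 °C.

0.24 °C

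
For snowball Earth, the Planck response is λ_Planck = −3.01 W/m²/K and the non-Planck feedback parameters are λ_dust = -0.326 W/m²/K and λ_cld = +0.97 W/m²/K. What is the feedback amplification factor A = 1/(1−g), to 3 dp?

1.272

Convert to gains: g_dust = -0.326/3.01 = -0.1083; g_cld = 0.97/3.01 = 0.3223.
Total gain g = 0.214.
A = 1/(1 − 0.214) = 1.272.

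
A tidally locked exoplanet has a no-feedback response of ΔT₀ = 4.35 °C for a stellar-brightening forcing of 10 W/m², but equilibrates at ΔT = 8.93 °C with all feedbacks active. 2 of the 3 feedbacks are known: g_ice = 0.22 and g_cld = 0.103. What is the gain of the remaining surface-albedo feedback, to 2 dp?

0.19

Amplification A = ΔT/ΔT₀ = 8.93/4.35 = 2.053.
Total gain g = 1 − 1/A = 1 − 1/2.053 = 0.5129.
Known gains sum to 0.22 + 0.103 = 0.323.
g_alb = 0.5129 − 0.323 = 0.19.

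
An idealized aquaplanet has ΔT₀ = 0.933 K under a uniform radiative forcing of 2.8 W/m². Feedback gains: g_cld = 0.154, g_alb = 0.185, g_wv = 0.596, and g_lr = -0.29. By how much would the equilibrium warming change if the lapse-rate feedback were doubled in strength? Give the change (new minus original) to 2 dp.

-1.18 K

Original: g = 0.645, ΔT = 0.933/(1−0.645) = 2.6282 K.
With doubled lapse-rate: g' = 0.355, ΔT' = 0.933/(1−0.355) = 1.4465 K.
Change = 1.4465 − 2.6282 = -1.18 K.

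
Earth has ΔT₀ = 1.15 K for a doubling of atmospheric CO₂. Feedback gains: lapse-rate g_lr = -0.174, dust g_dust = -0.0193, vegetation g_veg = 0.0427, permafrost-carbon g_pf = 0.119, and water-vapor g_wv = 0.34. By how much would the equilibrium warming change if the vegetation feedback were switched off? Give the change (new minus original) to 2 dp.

-0.10 K

Original: g = 0.3084, ΔT = 1.15/(1−0.3084) = 1.6628 K.
Without vegetation: g' = 0.2657, ΔT' = 1.15/(1−0.2657) = 1.5661 K.
Change = 1.5661 − 1.6628 = -0.10 K.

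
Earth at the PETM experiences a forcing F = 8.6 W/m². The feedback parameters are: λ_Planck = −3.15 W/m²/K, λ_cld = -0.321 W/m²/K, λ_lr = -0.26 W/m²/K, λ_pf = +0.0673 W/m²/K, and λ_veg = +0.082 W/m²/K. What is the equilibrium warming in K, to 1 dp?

2.4 K

Net feedback parameter λ = (−3.15) + (-0.321) + (-0.26) + (+0.0673) + (+0.082) = -3.5817 W/m²/K.
ΔT = −F/λ = −8.6/(-3.5817) = 2.4 K.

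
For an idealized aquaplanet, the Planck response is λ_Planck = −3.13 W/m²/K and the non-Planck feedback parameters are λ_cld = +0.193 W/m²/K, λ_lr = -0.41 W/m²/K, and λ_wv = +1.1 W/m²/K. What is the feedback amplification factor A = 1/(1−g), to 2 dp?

Convert to gains: g_cld = 0.193/3.13 = 0.06166; g_lr = -0.41/3.13 = -0.131; g_wv = 1.1/3.13 = 0.3514.
Total gain g = 0.28206.
A = 1/(1 − 0.28206) = 1.39.

1.39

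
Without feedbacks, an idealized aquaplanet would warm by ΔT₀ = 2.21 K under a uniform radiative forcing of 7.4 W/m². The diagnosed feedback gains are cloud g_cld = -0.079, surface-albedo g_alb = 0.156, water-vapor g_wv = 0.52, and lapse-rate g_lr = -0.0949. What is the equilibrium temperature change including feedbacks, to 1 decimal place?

Total gain g = -0.079 + 0.156 + 0.52 − 0.0949 = 0.5021.
Amplification A = 1/(1 − 0.5021) = 2.008.
ΔT = 2.21 × 2.008 = 4.4 K.

4.4 K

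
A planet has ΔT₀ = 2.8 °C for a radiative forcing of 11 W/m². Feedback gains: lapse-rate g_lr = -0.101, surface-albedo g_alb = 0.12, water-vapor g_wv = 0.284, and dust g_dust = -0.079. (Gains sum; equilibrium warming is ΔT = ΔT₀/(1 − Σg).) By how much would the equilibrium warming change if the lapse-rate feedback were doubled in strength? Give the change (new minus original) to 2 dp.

-0.42 °C

Original: g = 0.224, ΔT = 2.8/(1−0.224) = 3.6082 °C.
With doubled lapse-rate: g' = 0.123, ΔT' = 2.8/(1−0.123) = 3.1927 °C.
Change = 3.1927 − 3.6082 = -0.42 °C.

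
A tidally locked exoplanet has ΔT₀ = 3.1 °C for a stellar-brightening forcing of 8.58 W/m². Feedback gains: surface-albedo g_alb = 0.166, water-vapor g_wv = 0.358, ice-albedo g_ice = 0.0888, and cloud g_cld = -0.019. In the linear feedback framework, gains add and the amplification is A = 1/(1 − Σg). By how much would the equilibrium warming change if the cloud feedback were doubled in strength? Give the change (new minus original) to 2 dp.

Original: g = 0.5938, ΔT = 3.1/(1−0.5938) = 7.6317 °C.
With doubled cloud: g' = 0.5748, ΔT' = 3.1/(1−0.5748) = 7.2907 °C.
Change = 7.2907 − 7.6317 = -0.34 °C.

-0.34 °C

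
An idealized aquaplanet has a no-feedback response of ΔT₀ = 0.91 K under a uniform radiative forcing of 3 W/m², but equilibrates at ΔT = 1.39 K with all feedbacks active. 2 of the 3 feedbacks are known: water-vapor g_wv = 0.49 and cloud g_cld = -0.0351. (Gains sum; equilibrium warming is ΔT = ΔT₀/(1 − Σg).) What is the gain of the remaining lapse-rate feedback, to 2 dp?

Amplification A = ΔT/ΔT₀ = 1.39/0.91 = 1.527.
Total gain g = 1 − 1/A = 1 − 1/1.527 = 0.3451.
Known gains sum to 0.49 − 0.0351 = 0.4549.
g_lr = 0.3451 − 0.4549 = -0.11.

-0.11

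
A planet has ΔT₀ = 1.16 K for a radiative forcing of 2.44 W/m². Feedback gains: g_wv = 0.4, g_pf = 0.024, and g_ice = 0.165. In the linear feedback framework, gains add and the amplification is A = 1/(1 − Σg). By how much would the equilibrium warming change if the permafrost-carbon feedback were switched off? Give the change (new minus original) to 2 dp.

Original: g = 0.589, ΔT = 1.16/(1−0.589) = 2.8224 K.
Without permafrost-carbon: g' = 0.565, ΔT' = 1.16/(1−0.565) = 2.6667 K.
Change = 2.6667 − 2.8224 = -0.16 K.

-0.16 K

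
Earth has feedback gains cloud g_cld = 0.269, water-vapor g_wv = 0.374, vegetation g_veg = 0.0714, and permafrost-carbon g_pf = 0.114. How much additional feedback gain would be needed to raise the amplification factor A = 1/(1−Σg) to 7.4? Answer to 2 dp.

Current total gain = 0.8284.
Target gain for A = 7.4: g* = 1 − 1/7.4 = 0.8649.
Additional gain needed = 0.8649 − 0.8284 = 0.04.

0.04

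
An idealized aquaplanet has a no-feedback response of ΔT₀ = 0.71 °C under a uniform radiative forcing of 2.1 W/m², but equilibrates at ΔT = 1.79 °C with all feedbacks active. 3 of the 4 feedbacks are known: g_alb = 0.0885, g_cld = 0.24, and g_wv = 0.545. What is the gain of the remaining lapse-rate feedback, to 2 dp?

Amplification A = ΔT/ΔT₀ = 1.79/0.71 = 2.521.
Total gain g = 1 − 1/A = 1 − 1/2.521 = 0.6033.
Known gains sum to 0.0885 + 0.24 + 0.545 = 0.8735.
g_lr = 0.6033 − 0.8735 = -0.27.

-0.27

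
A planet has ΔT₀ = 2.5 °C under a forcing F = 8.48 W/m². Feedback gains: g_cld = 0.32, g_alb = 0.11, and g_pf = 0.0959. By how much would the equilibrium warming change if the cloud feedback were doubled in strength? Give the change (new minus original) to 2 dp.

Original: g = 0.5259, ΔT = 2.5/(1−0.5259) = 5.2731 °C.
With doubled cloud: g' = 0.8459, ΔT' = 2.5/(1−0.8459) = 16.2232 °C.
Change = 16.2232 − 5.2731 = 10.95 °C.

10.95 °C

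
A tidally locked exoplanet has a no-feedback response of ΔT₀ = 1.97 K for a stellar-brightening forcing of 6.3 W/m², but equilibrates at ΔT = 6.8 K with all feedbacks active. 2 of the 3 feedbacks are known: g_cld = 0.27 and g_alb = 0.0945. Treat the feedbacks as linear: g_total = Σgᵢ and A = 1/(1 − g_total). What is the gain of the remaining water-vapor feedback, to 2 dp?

Amplification A = ΔT/ΔT₀ = 6.8/1.97 = 3.452.
Total gain g = 1 − 1/A = 1 − 1/3.452 = 0.7103.
Known gains sum to 0.27 + 0.0945 = 0.3645.
g_wv = 0.7103 − 0.3645 = 0.35.

0.35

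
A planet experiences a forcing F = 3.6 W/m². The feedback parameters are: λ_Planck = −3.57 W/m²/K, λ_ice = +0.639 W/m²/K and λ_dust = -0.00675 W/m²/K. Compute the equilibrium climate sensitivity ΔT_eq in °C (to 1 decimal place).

1.2 °C

Net feedback parameter λ = (−3.57) + (+0.639) + (-0.00675) = -2.93775 W/m²/K.
ΔT = −F/λ = −3.6/(-2.93775) = 1.2 °C.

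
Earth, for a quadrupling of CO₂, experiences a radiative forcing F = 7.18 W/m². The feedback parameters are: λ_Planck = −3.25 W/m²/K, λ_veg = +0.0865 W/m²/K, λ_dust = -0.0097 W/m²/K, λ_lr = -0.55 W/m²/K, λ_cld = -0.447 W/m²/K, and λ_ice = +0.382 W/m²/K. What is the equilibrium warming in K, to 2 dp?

1.90 K

Net feedback parameter λ = (−3.25) + (+0.0865) + (-0.0097) + (-0.55) + (-0.447) + (+0.382) = -3.7882 W/m²/K.
ΔT = −F/λ = −7.18/(-3.7882) = 1.90 K.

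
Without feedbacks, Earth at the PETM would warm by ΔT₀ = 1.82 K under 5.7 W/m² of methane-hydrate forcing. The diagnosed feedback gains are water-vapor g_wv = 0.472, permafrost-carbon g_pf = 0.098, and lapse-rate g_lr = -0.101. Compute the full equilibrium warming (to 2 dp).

3.43 K

Total gain g = 0.472 + 0.098 − 0.101 = 0.469.
Amplification A = 1/(1 − 0.469) = 1.883.
ΔT = 1.82 × 1.883 = 3.43 K.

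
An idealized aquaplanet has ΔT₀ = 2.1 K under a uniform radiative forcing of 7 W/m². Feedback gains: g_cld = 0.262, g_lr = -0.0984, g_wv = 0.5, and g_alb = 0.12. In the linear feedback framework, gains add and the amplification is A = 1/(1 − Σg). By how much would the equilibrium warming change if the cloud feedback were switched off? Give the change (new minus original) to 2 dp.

Original: g = 0.7836, ΔT = 2.1/(1−0.7836) = 9.7043 K.
Without cloud: g' = 0.5216, ΔT' = 2.1/(1−0.5216) = 4.3896 K.
Change = 4.3896 − 9.7043 = -5.31 K.

-5.31 K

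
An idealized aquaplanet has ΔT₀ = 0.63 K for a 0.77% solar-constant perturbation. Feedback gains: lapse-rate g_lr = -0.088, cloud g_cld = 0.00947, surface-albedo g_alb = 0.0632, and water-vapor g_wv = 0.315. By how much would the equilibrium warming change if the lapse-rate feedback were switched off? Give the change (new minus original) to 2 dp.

0.13 K

Original: g = 0.29967, ΔT = 0.63/(1−0.29967) = 0.8996 K.
Without lapse-rate: g' = 0.38767, ΔT' = 0.63/(1−0.38767) = 1.0289 K.
Change = 1.0289 − 0.8996 = 0.13 K.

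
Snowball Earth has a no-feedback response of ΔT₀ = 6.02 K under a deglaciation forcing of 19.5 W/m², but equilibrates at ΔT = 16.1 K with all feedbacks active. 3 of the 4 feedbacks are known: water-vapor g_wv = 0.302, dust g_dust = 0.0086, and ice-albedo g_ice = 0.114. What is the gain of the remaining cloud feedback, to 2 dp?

Amplification A = ΔT/ΔT₀ = 16.1/6.02 = 2.674.
Total gain g = 1 − 1/A = 1 − 1/2.674 = 0.626.
Known gains sum to 0.302 + 0.0086 + 0.114 = 0.4246.
g_cld = 0.626 − 0.4246 = 0.20.

0.20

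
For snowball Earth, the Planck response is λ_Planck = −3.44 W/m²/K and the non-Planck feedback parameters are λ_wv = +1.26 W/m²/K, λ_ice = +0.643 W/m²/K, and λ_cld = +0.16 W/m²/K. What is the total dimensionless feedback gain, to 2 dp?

0.60

Convert to gains: g_wv = 1.26/3.44 = 0.3663; g_ice = 0.643/3.44 = 0.1869; g_cld = 0.16/3.44 = 0.04651.
Total gain g = 0.59971.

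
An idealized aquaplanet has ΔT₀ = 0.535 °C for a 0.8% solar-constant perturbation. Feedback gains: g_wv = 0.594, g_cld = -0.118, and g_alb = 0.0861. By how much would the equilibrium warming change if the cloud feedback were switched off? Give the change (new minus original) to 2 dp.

Original: g = 0.5621, ΔT = 0.535/(1−0.5621) = 1.2217 °C.
Without cloud: g' = 0.6801, ΔT' = 0.535/(1−0.6801) = 1.6724 °C.
Change = 1.6724 − 1.2217 = 0.45 °C.

0.45 °C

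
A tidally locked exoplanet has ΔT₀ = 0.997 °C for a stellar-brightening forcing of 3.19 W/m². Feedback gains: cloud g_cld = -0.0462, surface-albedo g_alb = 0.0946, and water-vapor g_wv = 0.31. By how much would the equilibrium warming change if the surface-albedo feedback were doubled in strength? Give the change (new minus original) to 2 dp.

0.27 °C

Original: g = 0.3584, ΔT = 0.997/(1−0.3584) = 1.5539 °C.
With doubled surface-albedo: g' = 0.453, ΔT' = 0.997/(1−0.453) = 1.8227 °C.
Change = 1.8227 − 1.5539 = 0.27 °C.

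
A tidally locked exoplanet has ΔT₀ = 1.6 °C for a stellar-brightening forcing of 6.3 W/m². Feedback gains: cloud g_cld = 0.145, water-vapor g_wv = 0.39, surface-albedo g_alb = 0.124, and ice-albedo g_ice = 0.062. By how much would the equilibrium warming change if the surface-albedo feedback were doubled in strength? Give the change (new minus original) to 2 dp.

4.59 °C

Original: g = 0.721, ΔT = 1.6/(1−0.721) = 5.7348 °C.
With doubled surface-albedo: g' = 0.845, ΔT' = 1.6/(1−0.845) = 10.3226 °C.
Change = 10.3226 − 5.7348 = 4.59 °C.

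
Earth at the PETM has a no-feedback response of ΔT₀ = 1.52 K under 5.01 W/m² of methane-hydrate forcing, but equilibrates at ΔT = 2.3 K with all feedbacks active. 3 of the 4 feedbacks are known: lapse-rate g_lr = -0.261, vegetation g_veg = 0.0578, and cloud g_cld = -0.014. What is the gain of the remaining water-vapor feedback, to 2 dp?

Amplification A = ΔT/ΔT₀ = 2.3/1.52 = 1.513.
Total gain g = 1 − 1/A = 1 − 1/1.513 = 0.3391.
Known gains sum to -0.261 + 0.0578 − 0.014 = -0.2172.
g_wv = 0.3391 + 0.2172 = 0.56.

0.56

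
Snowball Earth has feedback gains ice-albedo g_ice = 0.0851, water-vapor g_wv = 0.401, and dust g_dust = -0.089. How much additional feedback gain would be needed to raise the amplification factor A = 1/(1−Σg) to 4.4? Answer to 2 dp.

Current total gain = 0.3971.
Target gain for A = 4.4: g* = 1 − 1/4.4 = 0.7727.
Additional gain needed = 0.7727 − 0.3971 = 0.38.

0.38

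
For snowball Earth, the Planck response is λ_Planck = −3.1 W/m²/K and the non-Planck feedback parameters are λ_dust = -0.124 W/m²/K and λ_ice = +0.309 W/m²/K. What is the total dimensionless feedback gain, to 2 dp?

Convert to gains: g_dust = -0.124/3.1 = -0.04; g_ice = 0.309/3.1 = 0.09968.
Total gain g = 0.05968.

0.06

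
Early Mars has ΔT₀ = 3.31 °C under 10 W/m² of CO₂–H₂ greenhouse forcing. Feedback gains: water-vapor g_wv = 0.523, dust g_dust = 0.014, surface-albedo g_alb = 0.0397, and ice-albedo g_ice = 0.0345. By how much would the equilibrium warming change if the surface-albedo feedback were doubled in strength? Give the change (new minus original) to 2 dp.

Original: g = 0.6112, ΔT = 3.31/(1−0.6112) = 8.5134 °C.
With doubled surface-albedo: g' = 0.6509, ΔT' = 3.31/(1−0.6509) = 9.4815 °C.
Change = 9.4815 − 8.5134 = 0.97 °C.

0.97 °C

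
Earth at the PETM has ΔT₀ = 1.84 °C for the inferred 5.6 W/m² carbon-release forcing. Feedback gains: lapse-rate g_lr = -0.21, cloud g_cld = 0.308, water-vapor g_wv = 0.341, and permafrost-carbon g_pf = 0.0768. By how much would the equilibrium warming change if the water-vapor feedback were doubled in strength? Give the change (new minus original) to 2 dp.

Original: g = 0.5158, ΔT = 1.84/(1−0.5158) = 3.8001 °C.
With doubled water-vapor: g' = 0.8568, ΔT' = 1.84/(1−0.8568) = 12.8492 °C.
Change = 12.8492 − 3.8001 = 9.05 °C.

9.05 °C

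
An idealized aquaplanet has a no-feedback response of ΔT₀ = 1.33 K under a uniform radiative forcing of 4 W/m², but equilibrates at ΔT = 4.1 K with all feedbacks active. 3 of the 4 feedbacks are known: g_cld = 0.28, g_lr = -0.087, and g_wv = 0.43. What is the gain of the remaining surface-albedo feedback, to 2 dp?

0.05

Amplification A = ΔT/ΔT₀ = 4.1/1.33 = 3.083.
Total gain g = 1 − 1/A = 1 − 1/3.083 = 0.6756.
Known gains sum to 0.28 − 0.087 + 0.43 = 0.623.
g_alb = 0.6756 − 0.623 = 0.05.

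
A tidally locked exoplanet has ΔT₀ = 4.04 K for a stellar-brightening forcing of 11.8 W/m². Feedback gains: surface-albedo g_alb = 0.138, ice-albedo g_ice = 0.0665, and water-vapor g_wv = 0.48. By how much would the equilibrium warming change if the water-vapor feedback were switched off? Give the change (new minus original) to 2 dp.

Original: g = 0.6845, ΔT = 4.04/(1−0.6845) = 12.8051 K.
Without water-vapor: g' = 0.2045, ΔT' = 4.04/(1−0.2045) = 5.0786 K.
Change = 5.0786 − 12.8051 = -7.73 K.

-7.73 K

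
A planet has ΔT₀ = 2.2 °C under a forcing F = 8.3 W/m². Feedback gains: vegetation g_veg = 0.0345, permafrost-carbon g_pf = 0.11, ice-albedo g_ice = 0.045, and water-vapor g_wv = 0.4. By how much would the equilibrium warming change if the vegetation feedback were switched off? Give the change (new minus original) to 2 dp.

Original: g = 0.5895, ΔT = 2.2/(1−0.5895) = 5.3593 °C.
Without vegetation: g' = 0.555, ΔT' = 2.2/(1−0.555) = 4.9438 °C.
Change = 4.9438 − 5.3593 = -0.42 °C.

-0.42 °C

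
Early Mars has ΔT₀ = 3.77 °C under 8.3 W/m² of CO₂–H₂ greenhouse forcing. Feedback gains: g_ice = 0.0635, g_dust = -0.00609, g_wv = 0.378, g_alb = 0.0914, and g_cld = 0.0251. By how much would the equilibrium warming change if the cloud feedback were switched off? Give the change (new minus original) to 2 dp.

Original: g = 0.55191, ΔT = 3.77/(1−0.55191) = 8.4135 °C.
Without cloud: g' = 0.52681, ΔT' = 3.77/(1−0.52681) = 7.9672 °C.
Change = 7.9672 − 8.4135 = -0.45 °C.

-0.45 °C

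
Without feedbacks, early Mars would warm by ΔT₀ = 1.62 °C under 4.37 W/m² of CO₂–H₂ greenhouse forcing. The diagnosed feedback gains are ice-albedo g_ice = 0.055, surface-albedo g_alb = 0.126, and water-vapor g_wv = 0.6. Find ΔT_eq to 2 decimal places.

Total gain g = 0.055 + 0.126 + 0.6 = 0.781.
Amplification A = 1/(1 − 0.781) = 4.566.
ΔT = 1.62 × 4.566 = 7.40 °C.

7.40 °C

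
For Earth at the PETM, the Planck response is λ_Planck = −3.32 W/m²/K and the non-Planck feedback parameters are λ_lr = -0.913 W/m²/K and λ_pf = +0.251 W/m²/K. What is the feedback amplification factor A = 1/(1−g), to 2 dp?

0.83

Convert to gains: g_lr = -0.913/3.32 = -0.275; g_pf = 0.251/3.32 = 0.0756.
Total gain g = -0.1994.
A = 1/(1 + 0.1994) = 0.83.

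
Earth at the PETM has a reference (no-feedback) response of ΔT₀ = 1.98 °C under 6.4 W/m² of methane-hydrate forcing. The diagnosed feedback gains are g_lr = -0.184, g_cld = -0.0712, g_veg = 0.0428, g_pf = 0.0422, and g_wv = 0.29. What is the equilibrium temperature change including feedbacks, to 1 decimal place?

Total gain g = -0.184 − 0.0712 + 0.0428 + 0.0422 + 0.29 = 0.1198.
Amplification A = 1/(1 − 0.1198) = 1.136.
ΔT = 1.98 × 1.136 = 2.2 °C.

2.2 °C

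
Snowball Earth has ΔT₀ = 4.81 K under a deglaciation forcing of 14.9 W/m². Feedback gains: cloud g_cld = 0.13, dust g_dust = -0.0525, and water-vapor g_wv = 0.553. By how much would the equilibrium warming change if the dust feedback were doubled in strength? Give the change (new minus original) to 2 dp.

-1.62 K

Original: g = 0.6305, ΔT = 4.81/(1−0.6305) = 13.0176 K.
With doubled dust: g' = 0.578, ΔT' = 4.81/(1−0.578) = 11.3981 K.
Change = 11.3981 − 13.0176 = -1.62 K.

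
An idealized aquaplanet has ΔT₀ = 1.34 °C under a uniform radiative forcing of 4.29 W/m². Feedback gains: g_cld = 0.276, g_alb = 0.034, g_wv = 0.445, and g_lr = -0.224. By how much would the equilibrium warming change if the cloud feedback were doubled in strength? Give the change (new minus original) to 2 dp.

Original: g = 0.531, ΔT = 1.34/(1−0.531) = 2.8571 °C.
With doubled cloud: g' = 0.807, ΔT' = 1.34/(1−0.807) = 6.9430 °C.
Change = 6.9430 − 2.8571 = 4.09 °C.

4.09 °C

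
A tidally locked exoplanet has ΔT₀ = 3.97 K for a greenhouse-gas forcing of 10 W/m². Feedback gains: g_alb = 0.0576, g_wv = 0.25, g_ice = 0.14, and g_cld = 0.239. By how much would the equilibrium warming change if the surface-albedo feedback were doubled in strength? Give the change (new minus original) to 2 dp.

2.85 K

Original: g = 0.6866, ΔT = 3.97/(1−0.6866) = 12.6675 K.
With doubled surface-albedo: g' = 0.7442, ΔT' = 3.97/(1−0.7442) = 15.5199 K.
Change = 15.5199 − 12.6675 = 2.85 K.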